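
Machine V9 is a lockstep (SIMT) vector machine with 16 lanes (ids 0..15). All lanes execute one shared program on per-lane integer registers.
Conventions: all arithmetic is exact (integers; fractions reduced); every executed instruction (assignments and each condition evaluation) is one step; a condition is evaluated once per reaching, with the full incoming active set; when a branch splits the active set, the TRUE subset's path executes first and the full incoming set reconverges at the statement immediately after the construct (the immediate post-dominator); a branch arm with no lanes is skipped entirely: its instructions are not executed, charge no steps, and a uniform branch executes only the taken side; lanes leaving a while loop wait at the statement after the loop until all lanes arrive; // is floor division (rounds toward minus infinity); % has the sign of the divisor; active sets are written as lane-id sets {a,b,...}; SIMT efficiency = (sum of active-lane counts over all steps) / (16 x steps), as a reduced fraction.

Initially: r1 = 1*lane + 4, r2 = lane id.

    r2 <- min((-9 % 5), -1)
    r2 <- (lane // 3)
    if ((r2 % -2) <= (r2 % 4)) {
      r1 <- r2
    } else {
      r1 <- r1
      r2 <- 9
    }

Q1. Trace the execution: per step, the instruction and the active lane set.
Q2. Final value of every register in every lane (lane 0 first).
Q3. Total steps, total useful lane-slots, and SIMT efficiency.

step 0: r2 <- min((-9 % 5), -1)      {0,1,2,3,4,5,6,7,8,9,10,11,12,13,14,15}
step 1: r2 <- (lane // 3)            {0,1,2,3,4,5,6,7,8,9,10,11,12,13,14,15}
step 2: eval ((r2 % -2) <= (r2 % 4)) {0,1,2,3,4,5,6,7,8,9,10,11,12,13,14,15}
step 3: r1 <- r2                     {0,1,2,3,4,5,6,7,8,9,10,11,12,13,14,15}

Answer: 4 steps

r1: 0,0,0,1,1,1,2,2,2,3,3,3,4,4,4,5
r2: 0,0,0,1,1,1,2,2,2,3,3,3,4,4,4,5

steps = 4; useful = 64; efficiency = 64/64 = 1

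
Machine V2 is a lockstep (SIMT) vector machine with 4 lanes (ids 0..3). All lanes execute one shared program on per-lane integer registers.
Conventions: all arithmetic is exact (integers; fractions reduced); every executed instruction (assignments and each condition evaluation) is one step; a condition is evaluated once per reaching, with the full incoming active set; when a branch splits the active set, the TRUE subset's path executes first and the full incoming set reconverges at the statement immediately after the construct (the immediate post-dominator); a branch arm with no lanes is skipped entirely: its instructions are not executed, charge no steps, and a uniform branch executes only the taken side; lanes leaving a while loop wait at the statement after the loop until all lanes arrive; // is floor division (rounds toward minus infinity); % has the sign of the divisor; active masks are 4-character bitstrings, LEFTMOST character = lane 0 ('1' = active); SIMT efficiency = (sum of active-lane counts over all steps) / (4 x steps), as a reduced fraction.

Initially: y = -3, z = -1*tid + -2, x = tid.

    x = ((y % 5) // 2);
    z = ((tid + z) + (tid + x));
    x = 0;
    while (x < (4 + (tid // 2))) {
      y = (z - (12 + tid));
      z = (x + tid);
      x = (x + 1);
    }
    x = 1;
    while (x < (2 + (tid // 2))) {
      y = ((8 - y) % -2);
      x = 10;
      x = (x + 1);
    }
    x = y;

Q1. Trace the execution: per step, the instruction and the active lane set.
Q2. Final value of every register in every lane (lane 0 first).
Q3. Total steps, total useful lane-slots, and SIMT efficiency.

step 0: x <- ((y % 5) // 2)          1111
step 1: z <- ((tid + z) + (tid + x)) 1111
step 2: x <- 0                       1111
step 3: eval (x < (4 + (tid // 2)))  1111
step 4: y <- (z - (12 + tid))        1111
step 5: z <- (x + tid)               1111
step 6: x <- (x + 1)                 1111
step 7: eval (x < (4 + (tid // 2)))  1111
step 8: y <- (z - (12 + tid))        1111
step 9: z <- (x + tid)               1111
step 10: x <- (x + 1)                 1111
step 11: eval (x < (4 + (tid // 2)))  1111
step 12: y <- (z - (12 + tid))        1111
step 13: z <- (x + tid)               1111
step 14: x <- (x + 1)                 1111
step 15: eval (x < (4 + (tid // 2)))  1111
step 16: y <- (z - (12 + tid))        1111
step 17: z <- (x + tid)               1111
step 18: x <- (x + 1)                 1111
step 19: eval (x < (4 + (tid // 2)))  1111
step 20: y <- (z - (12 + tid))        0011
step 21: z <- (x + tid)               0011
step 22: x <- (x + 1)                 0011
step 23: eval (x < (4 + (tid // 2)))  0011
step 24: x <- 1                       1111
step 25: eval (x < (2 + (tid // 2)))  1111
step 26: y <- ((8 - y) % -2)          1111
step 27: x <- 10                      1111
step 28: x <- (x + 1)                 1111
step 29: eval (x < (2 + (tid // 2)))  1111
step 30: x <- y                       1111

Answer: 31 steps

y: 0,0,-1,-1
z: 3,4,6,7
x: 0,0,-1,-1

steps = 31; useful = 116; efficiency = 116/124 = 29/31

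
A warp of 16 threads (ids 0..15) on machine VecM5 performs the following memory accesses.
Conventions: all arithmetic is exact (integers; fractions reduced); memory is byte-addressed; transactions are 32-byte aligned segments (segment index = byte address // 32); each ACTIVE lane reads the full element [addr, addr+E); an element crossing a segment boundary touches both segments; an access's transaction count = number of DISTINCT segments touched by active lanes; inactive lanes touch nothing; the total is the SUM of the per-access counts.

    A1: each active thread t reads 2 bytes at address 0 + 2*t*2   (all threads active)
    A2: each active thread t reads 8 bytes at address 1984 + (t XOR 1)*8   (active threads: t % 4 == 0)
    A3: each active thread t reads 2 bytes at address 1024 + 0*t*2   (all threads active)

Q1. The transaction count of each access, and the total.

A1: 2 transactions
A2: 4 transactions
A3: 1 transaction

Answer: 2,4,1; total 7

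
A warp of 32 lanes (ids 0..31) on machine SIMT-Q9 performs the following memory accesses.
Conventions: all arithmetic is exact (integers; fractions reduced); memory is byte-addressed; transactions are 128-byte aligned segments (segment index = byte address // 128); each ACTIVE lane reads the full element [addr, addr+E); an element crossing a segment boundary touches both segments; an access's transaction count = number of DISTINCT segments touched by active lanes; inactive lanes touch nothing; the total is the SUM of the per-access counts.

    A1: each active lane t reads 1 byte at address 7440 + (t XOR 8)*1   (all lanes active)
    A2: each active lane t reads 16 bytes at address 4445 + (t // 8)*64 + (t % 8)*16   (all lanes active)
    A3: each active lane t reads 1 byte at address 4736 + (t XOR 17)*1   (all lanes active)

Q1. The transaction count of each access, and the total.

A1: 1 transaction
A2: 4 transactions
A3: 1 transaction

Answer: 1,4,1; total 6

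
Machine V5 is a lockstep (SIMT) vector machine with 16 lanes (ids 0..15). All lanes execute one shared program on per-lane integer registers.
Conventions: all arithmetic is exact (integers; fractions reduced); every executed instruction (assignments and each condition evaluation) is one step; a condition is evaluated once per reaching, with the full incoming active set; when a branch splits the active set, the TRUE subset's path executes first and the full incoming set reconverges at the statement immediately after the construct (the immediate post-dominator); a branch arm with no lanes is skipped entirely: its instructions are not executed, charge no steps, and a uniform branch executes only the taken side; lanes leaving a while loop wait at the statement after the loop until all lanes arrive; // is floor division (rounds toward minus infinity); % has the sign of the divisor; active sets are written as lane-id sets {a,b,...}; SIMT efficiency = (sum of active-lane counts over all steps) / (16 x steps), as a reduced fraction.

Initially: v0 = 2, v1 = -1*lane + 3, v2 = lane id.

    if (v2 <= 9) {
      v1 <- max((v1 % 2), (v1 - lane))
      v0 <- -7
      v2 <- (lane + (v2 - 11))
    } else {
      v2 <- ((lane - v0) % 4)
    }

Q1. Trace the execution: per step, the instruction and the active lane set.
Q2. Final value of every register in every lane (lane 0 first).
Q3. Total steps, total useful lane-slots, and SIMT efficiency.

step 0: eval (v2 <= 9)               {0,1,2,3,4,5,6,7,8,9,10,11,12,13,14,15}
step 1: v1 <- max((v1 % 2), (v1 - lane)) {0,1,2,3,4,5,6,7,8,9}
step 2: v0 <- -7                     {0,1,2,3,4,5,6,7,8,9}
step 3: v2 <- (lane + (v2 - 11))     {0,1,2,3,4,5,6,7,8,9}
step 4: v2 <- ((lane - v0) % 4)      {10,11,12,13,14,15}

Answer: 5 steps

v0: -7,-7,-7,-7,-7,-7,-7,-7,-7,-7,2,2,2,2,2,2
v1: 3,1,1,0,1,0,1,0,1,0,-7,-8,-9,-10,-11,-12
v2: -11,-9,-7,-5,-3,-1,1,3,5,7,0,1,2,3,0,1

steps = 5; useful = 52; efficiency = 52/80 = 13/20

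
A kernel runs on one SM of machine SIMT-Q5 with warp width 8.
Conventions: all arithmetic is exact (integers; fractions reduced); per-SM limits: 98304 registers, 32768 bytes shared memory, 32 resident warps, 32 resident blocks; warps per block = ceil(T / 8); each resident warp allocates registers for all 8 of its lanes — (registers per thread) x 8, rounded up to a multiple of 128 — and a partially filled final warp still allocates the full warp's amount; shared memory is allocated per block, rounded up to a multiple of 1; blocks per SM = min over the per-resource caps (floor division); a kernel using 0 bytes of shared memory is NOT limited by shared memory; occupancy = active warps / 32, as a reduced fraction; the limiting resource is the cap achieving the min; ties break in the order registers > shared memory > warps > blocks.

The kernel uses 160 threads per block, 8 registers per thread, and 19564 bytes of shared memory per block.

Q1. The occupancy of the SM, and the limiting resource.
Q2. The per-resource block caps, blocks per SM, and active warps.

Answer: occupancy 5/8, limited by shared memory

registers: 38 blocks
shared memory: 1 block
warps: 1 block
blocks: 32 blocks

Answer: 1 block, 20 active warps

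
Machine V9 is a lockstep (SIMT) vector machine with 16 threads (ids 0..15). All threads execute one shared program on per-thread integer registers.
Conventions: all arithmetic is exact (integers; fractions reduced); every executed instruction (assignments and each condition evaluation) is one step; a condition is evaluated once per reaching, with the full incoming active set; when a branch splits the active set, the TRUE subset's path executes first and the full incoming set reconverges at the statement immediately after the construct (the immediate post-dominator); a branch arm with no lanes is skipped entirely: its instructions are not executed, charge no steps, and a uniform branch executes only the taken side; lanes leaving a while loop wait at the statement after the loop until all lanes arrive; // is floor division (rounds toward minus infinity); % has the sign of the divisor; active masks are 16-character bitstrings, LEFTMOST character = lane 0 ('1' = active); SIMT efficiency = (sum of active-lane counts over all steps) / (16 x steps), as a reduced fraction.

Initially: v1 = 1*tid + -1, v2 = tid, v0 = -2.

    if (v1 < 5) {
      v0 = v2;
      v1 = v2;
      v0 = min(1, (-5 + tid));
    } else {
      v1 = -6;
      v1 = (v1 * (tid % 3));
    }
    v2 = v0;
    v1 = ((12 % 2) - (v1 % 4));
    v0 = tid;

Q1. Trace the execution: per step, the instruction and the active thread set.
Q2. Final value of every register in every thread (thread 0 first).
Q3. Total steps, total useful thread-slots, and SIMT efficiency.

step 0: eval (v1 < 5)                1111111111111111
step 1: v0 <- v2                     1111110000000000
step 2: v1 <- v2                     1111110000000000
step 3: v0 <- min(1, (-5 + tid))     1111110000000000
step 4: v1 <- -6                     0000001111111111
step 5: v1 <- (v1 * (tid % 3))       0000001111111111
step 6: v2 <- v0                     1111111111111111
step 7: v1 <- ((12 % 2) - (v1 % 4))  1111111111111111
step 8: v0 <- tid                    1111111111111111

Answer: 9 steps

v1: 0,-1,-2,-3,0,-1,0,-2,0,0,-2,0,0,-2,0,0
v2: -5,-4,-3,-2,-1,0,-2,-2,-2,-2,-2,-2,-2,-2,-2,-2
v0: 0,1,2,3,4,5,6,7,8,9,10,11,12,13,14,15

steps = 9; useful = 102; efficiency = 102/144 = 17/24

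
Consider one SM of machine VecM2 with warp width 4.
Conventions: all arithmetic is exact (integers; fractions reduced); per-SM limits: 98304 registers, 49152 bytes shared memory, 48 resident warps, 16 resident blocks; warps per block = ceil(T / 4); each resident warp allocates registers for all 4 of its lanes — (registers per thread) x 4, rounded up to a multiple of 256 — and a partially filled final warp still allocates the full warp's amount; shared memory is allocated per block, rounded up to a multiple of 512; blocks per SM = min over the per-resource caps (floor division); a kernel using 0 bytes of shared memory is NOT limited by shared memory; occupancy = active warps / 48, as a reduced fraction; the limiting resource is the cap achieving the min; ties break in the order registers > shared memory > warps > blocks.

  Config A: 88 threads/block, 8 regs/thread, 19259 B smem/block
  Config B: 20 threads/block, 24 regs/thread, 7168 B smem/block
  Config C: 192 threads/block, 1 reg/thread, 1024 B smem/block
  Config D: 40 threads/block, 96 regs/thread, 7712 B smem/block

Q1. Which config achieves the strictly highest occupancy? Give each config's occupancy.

occupancies: A 11/12, B 5/8, C 1, D 5/6

Answer: C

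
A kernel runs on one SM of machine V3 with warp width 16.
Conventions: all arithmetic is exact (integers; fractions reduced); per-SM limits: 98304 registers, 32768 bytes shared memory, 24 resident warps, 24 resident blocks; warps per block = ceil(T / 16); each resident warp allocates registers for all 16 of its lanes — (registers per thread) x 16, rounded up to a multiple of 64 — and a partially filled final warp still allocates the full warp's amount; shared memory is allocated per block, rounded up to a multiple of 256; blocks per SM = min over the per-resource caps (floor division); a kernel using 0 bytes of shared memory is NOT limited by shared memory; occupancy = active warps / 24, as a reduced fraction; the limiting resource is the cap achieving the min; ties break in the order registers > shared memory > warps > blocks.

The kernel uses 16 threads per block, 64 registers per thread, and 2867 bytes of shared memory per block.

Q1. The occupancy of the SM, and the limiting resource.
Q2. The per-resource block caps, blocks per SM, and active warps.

Answer: occupancy 5/12, limited by shared memory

registers: 96 blocks
shared memory: 10 blocks
warps: 24 blocks
blocks: 24 blocks

Answer: 10 blocks, 10 active warps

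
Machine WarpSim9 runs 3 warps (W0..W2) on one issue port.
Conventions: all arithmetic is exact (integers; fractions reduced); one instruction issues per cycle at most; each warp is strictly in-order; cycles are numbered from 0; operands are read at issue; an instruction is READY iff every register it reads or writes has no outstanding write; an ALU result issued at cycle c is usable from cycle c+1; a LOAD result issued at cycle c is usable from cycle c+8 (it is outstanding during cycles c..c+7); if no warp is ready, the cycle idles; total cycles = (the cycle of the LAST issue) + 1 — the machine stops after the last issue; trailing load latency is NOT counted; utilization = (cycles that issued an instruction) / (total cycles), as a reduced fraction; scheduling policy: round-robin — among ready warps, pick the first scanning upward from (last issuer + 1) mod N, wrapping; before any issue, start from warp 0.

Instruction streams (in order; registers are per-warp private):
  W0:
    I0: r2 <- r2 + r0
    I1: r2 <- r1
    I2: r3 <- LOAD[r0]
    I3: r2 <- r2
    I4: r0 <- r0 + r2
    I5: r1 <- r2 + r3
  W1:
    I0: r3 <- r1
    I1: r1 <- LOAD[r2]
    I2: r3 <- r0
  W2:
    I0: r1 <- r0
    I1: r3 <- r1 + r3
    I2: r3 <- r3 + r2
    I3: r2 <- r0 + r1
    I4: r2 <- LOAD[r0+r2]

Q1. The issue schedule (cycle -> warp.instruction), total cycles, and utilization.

cycle 0: W0.I0
cycle 1: W1.I0
cycle 2: W2.I0
cycle 3: W0.I1
cycle 4: W1.I1
cycle 5: W2.I1
cycle 6: W0.I2
cycle 7: W1.I2
cycle 8: W2.I2
cycle 9: W0.I3
cycle 10: W2.I3
cycle 11: W0.I4
cycle 12: W2.I4
cycle 13: idle
cycle 14: W0.I5

Answer: 15 cycles, utilization 14/15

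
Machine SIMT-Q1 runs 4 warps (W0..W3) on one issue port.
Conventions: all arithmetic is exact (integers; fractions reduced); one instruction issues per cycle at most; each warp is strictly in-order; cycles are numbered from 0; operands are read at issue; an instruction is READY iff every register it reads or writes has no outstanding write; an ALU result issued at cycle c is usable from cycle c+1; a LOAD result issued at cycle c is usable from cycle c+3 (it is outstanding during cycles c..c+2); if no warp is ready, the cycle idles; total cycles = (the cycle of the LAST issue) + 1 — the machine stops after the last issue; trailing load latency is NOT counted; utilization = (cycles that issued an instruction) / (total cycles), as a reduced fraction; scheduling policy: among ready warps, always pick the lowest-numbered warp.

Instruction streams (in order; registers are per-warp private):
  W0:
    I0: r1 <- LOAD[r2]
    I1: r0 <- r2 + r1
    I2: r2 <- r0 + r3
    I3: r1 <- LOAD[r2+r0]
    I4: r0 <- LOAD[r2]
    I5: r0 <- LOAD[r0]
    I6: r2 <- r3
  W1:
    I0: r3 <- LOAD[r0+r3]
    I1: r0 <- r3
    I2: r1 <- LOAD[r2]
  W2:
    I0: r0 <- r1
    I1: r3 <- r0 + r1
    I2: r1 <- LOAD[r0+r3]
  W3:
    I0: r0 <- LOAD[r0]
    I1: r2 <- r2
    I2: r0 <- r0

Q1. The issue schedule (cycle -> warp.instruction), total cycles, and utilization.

cycle 0: W0.I0
cycle 1: W1.I0
cycle 2: W2.I0
cycle 3: W0.I1
cycle 4: W0.I2
cycle 5: W0.I3
cycle 6: W0.I4
cycle 7: W1.I1
cycle 8: W1.I2
cycle 9: W0.I5
cycle 10: W0.I6
cycle 11: W2.I1
cycle 12: W2.I2
cycle 13: W3.I0
cycle 14: W3.I1
cycle 15: idle
cycle 16: W3.I2

Answer: 17 cycles, utilization 16/17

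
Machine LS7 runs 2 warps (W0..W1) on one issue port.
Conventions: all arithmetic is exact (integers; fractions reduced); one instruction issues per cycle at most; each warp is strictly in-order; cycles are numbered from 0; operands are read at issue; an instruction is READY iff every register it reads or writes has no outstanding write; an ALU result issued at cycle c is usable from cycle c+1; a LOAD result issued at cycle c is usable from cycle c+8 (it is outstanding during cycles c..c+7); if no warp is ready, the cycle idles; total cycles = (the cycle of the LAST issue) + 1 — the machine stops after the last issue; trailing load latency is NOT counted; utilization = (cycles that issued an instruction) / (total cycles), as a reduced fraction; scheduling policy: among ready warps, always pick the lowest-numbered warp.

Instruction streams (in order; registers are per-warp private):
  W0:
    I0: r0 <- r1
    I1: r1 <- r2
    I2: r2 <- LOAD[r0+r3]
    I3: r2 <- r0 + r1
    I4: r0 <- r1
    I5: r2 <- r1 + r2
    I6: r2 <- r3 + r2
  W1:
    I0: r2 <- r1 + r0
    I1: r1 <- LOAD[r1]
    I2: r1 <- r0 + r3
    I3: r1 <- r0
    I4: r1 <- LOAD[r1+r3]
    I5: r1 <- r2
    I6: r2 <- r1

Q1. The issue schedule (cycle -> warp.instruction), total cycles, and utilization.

cycle 0: W0.I0
cycle 1: W0.I1
cycle 2: W0.I2
cycle 3: W1.I0
cycle 4: W1.I1
cycle 5: idle
cycle 6: idle
cycle 7: idle
cycle 8: idle
cycle 9: idle
cycle 10: W0.I3
cycle 11: W0.I4
cycle 12: W0.I5
cycle 13: W0.I6
cycle 14: W1.I2
cycle 15: W1.I3
cycle 16: W1.I4
cycle 17: idle
cycle 18: idle
cycle 19: idle
cycle 20: idle
cycle 21: idle
cycle 22: idle
cycle 23: idle
cycle 24: W1.I5
cycle 25: W1.I6

Answer: 26 cycles, utilization 7/13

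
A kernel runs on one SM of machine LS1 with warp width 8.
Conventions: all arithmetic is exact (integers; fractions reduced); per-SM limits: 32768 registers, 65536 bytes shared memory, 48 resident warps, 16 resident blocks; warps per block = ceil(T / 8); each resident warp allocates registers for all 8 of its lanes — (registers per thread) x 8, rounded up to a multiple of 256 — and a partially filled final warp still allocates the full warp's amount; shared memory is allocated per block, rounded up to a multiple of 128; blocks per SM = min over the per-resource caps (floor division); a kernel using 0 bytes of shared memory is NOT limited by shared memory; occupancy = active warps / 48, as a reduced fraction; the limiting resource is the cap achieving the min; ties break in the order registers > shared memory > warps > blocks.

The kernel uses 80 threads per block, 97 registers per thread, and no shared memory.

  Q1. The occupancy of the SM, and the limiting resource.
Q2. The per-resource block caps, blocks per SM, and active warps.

Answer: occupancy 5/8, limited by registers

registers: 3 blocks
shared memory: no limit (kernel uses none)
warps: 4 blocks
blocks: 16 blocks

Answer: 3 blocks, 30 active warps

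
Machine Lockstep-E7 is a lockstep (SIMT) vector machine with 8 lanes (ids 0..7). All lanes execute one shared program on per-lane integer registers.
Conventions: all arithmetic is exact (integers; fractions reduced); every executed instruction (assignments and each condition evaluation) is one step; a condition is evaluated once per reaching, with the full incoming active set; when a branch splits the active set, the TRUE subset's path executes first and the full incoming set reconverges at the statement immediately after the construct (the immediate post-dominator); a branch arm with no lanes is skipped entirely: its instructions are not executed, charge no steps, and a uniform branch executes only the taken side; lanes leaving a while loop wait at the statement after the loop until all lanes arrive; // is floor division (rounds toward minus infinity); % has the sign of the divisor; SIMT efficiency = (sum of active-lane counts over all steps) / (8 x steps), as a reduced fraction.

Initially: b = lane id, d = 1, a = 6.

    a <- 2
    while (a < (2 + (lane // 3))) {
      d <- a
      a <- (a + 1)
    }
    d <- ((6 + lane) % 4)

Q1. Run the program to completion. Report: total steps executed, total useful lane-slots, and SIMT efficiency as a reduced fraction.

Answer: 9 steps, 45 useful, 5/8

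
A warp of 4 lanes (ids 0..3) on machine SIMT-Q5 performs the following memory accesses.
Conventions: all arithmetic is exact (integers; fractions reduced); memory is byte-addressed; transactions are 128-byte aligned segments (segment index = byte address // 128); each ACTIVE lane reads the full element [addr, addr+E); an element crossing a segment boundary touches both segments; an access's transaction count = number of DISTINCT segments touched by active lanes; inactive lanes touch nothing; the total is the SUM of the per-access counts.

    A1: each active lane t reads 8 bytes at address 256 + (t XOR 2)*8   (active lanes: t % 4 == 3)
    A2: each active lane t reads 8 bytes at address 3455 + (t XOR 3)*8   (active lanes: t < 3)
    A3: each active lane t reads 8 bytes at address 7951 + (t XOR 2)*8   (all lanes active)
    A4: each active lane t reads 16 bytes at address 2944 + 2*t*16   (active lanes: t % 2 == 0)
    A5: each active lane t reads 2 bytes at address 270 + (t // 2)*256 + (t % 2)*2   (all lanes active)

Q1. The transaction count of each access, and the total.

A1: 1 transaction
A2: 1 transaction
A3: 1 transaction
A4: 1 transaction
A5: 2 transactions

Answer: 1,1,1,1,2; total 6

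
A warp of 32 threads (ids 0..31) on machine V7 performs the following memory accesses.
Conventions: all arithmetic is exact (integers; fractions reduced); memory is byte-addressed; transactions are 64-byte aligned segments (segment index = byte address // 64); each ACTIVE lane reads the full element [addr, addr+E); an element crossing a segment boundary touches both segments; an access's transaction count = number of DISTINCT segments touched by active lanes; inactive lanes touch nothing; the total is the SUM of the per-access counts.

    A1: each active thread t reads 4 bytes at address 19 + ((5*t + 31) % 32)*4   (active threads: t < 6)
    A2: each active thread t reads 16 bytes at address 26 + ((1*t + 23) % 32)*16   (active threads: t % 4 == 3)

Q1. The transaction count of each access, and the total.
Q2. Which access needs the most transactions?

A1: 3 transactions
A2: 9 transactions

Answer: 3,9; total 12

Answer: A2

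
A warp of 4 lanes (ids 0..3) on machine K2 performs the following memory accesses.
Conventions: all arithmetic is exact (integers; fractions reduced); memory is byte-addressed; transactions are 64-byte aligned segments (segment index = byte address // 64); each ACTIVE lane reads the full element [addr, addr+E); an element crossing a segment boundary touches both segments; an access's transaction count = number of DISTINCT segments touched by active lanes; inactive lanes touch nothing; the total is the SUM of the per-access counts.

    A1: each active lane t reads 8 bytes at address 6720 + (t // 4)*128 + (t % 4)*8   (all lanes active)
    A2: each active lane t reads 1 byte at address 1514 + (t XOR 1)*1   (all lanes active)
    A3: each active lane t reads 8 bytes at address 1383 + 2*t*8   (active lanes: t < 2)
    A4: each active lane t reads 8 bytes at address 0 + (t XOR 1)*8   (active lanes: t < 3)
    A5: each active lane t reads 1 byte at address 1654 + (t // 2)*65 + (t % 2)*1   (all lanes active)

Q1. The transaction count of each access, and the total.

A1: 1 transaction
A2: 1 transaction
A3: 1 transaction
A4: 1 transaction
A5: 2 transactions

Answer: 1,1,1,1,2; total 6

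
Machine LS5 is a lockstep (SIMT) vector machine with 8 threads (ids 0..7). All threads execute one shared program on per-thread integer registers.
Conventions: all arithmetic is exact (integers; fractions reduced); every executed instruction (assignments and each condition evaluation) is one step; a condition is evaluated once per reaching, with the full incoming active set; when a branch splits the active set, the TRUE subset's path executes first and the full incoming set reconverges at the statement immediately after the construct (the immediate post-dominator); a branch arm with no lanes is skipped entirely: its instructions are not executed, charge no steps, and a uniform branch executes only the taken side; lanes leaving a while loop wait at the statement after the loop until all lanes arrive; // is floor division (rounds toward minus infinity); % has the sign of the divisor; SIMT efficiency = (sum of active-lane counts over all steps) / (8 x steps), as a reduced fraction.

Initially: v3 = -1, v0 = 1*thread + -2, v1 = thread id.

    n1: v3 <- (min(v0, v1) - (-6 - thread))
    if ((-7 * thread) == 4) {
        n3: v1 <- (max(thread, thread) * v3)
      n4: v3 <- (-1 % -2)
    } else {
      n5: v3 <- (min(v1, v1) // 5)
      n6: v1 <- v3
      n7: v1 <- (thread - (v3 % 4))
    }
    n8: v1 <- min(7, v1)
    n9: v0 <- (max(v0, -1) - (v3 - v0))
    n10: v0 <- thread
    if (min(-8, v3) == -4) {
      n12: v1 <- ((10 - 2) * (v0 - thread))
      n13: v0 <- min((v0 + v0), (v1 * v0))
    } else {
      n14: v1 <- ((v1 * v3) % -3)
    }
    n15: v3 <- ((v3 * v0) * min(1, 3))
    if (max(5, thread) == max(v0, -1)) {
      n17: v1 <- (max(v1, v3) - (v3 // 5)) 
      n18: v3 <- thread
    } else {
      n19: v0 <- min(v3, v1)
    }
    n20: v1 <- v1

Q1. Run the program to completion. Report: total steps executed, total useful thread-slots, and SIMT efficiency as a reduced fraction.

Answer: 16 steps, 115 useful, 115/128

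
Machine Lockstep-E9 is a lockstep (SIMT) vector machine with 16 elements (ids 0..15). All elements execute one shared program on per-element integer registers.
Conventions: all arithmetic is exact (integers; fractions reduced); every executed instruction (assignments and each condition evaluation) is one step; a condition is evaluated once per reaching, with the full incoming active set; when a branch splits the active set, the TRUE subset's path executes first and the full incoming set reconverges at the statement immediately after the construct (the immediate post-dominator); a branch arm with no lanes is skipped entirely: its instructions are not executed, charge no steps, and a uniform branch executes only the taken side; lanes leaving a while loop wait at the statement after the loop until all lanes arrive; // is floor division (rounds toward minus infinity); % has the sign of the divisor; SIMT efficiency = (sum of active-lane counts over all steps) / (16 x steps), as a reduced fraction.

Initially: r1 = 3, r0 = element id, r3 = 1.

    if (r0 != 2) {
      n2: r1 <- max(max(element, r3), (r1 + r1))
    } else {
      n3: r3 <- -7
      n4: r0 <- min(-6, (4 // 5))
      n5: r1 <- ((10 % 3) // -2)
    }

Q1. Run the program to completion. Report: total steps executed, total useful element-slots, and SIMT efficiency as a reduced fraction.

Answer: 5 steps, 34 useful, 17/40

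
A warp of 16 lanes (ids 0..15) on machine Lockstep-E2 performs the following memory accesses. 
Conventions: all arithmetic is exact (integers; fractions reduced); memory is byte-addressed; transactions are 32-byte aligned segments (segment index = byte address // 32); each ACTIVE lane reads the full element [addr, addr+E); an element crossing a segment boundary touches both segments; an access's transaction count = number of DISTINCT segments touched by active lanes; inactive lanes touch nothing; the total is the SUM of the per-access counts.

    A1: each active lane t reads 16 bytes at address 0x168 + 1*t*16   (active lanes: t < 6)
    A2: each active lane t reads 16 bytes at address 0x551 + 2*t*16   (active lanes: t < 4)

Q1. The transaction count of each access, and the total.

A1: 4 transactions
A2: 5 transactions

Answer: 4,5; total 9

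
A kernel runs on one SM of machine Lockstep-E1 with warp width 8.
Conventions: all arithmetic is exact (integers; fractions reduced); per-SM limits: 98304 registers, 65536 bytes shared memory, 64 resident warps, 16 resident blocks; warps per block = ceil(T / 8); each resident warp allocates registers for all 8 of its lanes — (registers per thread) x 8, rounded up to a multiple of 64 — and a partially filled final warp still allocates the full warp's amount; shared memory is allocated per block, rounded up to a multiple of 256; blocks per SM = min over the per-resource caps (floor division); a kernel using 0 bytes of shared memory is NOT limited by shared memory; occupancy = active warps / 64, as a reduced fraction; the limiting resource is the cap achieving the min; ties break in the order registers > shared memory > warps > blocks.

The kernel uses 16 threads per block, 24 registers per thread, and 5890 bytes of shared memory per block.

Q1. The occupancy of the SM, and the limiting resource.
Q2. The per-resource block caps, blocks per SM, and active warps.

Answer: occupancy 5/16, limited by shared memory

registers: 256 blocks
shared memory: 10 blocks
warps: 32 blocks
blocks: 16 blocks

Answer: 10 blocks, 20 active warps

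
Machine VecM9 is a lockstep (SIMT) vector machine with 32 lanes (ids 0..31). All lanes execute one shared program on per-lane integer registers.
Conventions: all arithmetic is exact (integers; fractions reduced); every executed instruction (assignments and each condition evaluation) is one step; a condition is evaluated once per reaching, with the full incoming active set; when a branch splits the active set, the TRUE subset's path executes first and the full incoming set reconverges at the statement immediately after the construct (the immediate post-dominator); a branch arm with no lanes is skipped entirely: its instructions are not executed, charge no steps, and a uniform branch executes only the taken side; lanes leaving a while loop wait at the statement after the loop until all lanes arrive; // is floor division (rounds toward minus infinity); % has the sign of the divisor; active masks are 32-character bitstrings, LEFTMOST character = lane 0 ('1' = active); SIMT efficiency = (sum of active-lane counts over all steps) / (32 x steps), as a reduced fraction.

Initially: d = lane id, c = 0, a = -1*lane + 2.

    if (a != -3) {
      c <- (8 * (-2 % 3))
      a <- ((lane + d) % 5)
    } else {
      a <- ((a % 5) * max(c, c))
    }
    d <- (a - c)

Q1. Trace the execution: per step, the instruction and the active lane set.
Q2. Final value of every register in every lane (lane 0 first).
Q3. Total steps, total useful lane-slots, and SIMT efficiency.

step 0: eval (a != -3)               11111111111111111111111111111111
step 1: c <- (8 * (-2 % 3))          11111011111111111111111111111111
step 2: a <- ((lane + d) % 5)        11111011111111111111111111111111
step 3: a <- ((a % 5) * max(c, c))   00000100000000000000000000000000
step 4: d <- (a - c)                 11111111111111111111111111111111

Answer: 5 steps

d: -8,-6,-4,-7,-5,0,-6,-4,-7,-5,-8,-6,-4,-7,-5,-8,-6,-4,-7,-5,-8,-6,-4,-7,-5,-8,-6,-4,-7,-5,-8,-6
c: 8,8,8,8,8,0,8,8,8,8,8,8,8,8,8,8,8,8,8,8,8,8,8,8,8,8,8,8,8,8,8,8
a: 0,2,4,1,3,0,2,4,1,3,0,2,4,1,3,0,2,4,1,3,0,2,4,1,3,0,2,4,1,3,0,2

steps = 5; useful = 127; efficiency = 127/160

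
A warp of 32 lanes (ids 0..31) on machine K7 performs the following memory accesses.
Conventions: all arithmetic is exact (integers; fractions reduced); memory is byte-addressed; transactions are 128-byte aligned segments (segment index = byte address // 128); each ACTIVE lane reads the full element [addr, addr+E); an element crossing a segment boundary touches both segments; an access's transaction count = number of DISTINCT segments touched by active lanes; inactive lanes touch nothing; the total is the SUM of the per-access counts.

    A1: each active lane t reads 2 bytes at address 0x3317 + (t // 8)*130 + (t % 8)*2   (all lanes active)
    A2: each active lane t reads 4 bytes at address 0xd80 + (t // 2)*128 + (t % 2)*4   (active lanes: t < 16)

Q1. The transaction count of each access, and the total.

A1: 4 transactions
A2: 8 transactions

Answer: 4,8; total 12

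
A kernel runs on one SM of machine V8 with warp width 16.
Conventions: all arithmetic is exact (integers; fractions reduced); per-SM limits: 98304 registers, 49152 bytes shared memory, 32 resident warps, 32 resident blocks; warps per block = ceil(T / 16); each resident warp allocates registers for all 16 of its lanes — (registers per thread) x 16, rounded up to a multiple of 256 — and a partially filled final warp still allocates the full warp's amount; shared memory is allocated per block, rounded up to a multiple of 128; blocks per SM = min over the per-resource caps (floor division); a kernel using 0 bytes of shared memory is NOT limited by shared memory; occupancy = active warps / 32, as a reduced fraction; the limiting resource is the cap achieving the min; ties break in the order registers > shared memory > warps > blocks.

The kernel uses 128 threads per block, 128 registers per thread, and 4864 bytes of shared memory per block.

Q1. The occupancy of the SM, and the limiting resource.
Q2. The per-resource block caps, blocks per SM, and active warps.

Answer: occupancy 1, limited by warps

registers: 6 blocks
shared memory: 10 blocks
warps: 4 blocks
blocks: 32 blocks

Answer: 4 blocks, 32 active warps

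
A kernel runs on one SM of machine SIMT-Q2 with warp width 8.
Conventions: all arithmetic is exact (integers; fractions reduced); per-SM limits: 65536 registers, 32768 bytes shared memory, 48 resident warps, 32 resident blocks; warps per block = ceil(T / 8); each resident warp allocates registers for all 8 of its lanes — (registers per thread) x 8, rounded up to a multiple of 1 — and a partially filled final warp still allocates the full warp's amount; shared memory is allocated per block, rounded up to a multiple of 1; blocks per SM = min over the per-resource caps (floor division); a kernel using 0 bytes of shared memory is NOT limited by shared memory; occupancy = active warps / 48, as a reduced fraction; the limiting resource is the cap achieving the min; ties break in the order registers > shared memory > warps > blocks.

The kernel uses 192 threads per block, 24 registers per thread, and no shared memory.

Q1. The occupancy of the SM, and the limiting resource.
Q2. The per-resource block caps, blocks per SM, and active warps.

Answer: occupancy 1, limited by warps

registers: 14 blocks
shared memory: no limit (kernel uses none)
warps: 2 blocks
blocks: 32 blocks

Answer: 2 blocks, 48 active warps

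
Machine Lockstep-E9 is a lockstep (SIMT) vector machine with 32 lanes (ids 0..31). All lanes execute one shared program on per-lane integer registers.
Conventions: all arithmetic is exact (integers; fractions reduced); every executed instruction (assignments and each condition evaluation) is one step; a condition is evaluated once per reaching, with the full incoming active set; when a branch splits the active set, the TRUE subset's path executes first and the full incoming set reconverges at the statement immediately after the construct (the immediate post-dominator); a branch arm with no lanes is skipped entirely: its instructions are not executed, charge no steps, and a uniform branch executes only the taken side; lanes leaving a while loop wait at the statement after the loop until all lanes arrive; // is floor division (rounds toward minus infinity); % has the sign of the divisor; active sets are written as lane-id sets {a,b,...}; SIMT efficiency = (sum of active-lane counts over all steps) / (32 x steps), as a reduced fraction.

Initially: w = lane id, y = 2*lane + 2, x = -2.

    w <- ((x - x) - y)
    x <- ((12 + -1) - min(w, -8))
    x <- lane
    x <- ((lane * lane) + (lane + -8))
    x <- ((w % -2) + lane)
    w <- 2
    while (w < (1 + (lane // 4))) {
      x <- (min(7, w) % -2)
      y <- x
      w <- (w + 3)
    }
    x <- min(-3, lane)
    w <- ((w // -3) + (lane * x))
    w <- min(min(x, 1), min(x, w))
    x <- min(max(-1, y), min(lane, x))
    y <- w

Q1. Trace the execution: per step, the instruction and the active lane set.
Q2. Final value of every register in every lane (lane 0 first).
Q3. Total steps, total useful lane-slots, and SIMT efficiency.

step 0: w <- ((x - x) - y)           {0,1,2,3,4,5,6,7,8,9,10,11,12,13,14,15,16,17,18,19,20,21,22,23,24,25,26,27,28,29,30,31}
step 1: x <- ((12 + -1) - min(w, -8)) {0,1,2,3,4,5,6,7,8,9,10,11,12,13,14,15,16,17,18,19,20,21,22,23,24,25,26,27,28,29,30,31}
step 2: x <- lane                    {0,1,2,3,4,5,6,7,8,9,10,11,12,13,14,15,16,17,18,19,20,21,22,23,24,25,26,27,28,29,30,31}
step 3: x <- ((lane * lane) + (lane + -8)) {0,1,2,3,4,5,6,7,8,9,10,11,12,13,14,15,16,17,18,19,20,21,22,23,24,25,26,27,28,29,30,31}
step 4: x <- ((w % -2) + lane)       {0,1,2,3,4,5,6,7,8,9,10,11,12,13,14,15,16,17,18,19,20,21,22,23,24,25,26,27,28,29,30,31}
step 5: w <- 2                       {0,1,2,3,4,5,6,7,8,9,10,11,12,13,14,15,16,17,18,19,20,21,22,23,24,25,26,27,28,29,30,31}
step 6: eval (w < (1 + (lane // 4))) {0,1,2,3,4,5,6,7,8,9,10,11,12,13,14,15,16,17,18,19,20,21,22,23,24,25,26,27,28,29,30,31}
step 7: x <- (min(7, w) % -2)        {8,9,10,11,12,13,14,15,16,17,18,19,20,21,22,23,24,25,26,27,28,29,30,31}
step 8: y <- x                       {8,9,10,11,12,13,14,15,16,17,18,19,20,21,22,23,24,25,26,27,28,29,30,31}
step 9: w <- (w + 3)                 {8,9,10,11,12,13,14,15,16,17,18,19,20,21,22,23,24,25,26,27,28,29,30,31}
step 10: eval (w < (1 + (lane // 4))) {8,9,10,11,12,13,14,15,16,17,18,19,20,21,22,23,24,25,26,27,28,29,30,31}
step 11: x <- (min(7, w) % -2)        {20,21,22,23,24,25,26,27,28,29,30,31}
step 12: y <- x                       {20,21,22,23,24,25,26,27,28,29,30,31}
step 13: w <- (w + 3)                 {20,21,22,23,24,25,26,27,28,29,30,31}
step 14: eval (w < (1 + (lane // 4))) {20,21,22,23,24,25,26,27,28,29,30,31}
step 15: x <- min(-3, lane)           {0,1,2,3,4,5,6,7,8,9,10,11,12,13,14,15,16,17,18,19,20,21,22,23,24,25,26,27,28,29,30,31}
step 16: w <- ((w // -3) + (lane * x)) {0,1,2,3,4,5,6,7,8,9,10,11,12,13,14,15,16,17,18,19,20,21,22,23,24,25,26,27,28,29,30,31}
step 17: w <- min(min(x, 1), min(x, w)) {0,1,2,3,4,5,6,7,8,9,10,11,12,13,14,15,16,17,18,19,20,21,22,23,24,25,26,27,28,29,30,31}
step 18: x <- min(max(-1, y), min(lane, x)) {0,1,2,3,4,5,6,7,8,9,10,11,12,13,14,15,16,17,18,19,20,21,22,23,24,25,26,27,28,29,30,31}
step 19: y <- w                       {0,1,2,3,4,5,6,7,8,9,10,11,12,13,14,15,16,17,18,19,20,21,22,23,24,25,26,27,28,29,30,31}

Answer: 20 steps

w: -3,-4,-7,-10,-13,-16,-19,-22,-26,-29,-32,-35,-38,-41,-44,-47,-50,-53,-56,-59,-63,-66,-69,-72,-75,-78,-81,-84,-87,-90,-93,-96
y: -3,-4,-7,-10,-13,-16,-19,-22,-26,-29,-32,-35,-38,-41,-44,-47,-50,-53,-56,-59,-63,-66,-69,-72,-75,-78,-81,-84,-87,-90,-93,-96
x: -3,-3,-3,-3,-3,-3,-3,-3,-3,-3,-3,-3,-3,-3,-3,-3,-3,-3,-3,-3,-3,-3,-3,-3,-3,-3,-3,-3,-3,-3,-3,-3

steps = 20; useful = 528; efficiency = 528/640 = 33/40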